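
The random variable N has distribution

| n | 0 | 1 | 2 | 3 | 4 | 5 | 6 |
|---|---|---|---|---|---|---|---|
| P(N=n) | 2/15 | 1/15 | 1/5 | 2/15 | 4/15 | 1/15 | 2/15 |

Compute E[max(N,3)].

3.8

E[max(N,3)] = Σ max(n,3)·P(N=n)
 = 3·2/15 + 3·1/15 + 3·1/5 + 3·2/15 + 4·4/15 + 5·1/15 + 6·2/15
 = 2/5 + 1/5 + 3/5 + 2/5 + 16/15 + 1/3 + 4/5
 = 19/5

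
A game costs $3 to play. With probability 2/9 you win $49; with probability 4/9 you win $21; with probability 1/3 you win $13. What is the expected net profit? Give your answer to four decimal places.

E[payout] = 49·2/9 + 21·4/9 + 13·1/3
 = 98/9 + 28/3 + 13/3
 = 221/9
Net = 221/9 - 3 = 194/9

21.5556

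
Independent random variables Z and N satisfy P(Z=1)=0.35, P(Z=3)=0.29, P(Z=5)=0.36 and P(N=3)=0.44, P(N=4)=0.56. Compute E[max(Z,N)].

E[max(Z,N)] = Σ_z Σ_n max(z,n) · P(Z=z)P(N=n)
 = 3·0.154 + 4·0.196 + 3·0.1276 + 4·0.1624 + 5·0.1584 + 5·0.2016
 = 0.462 + 0.784 + 0.3828 + 0.6496 + 0.792 + 1.008
 = 4.0784

4.0784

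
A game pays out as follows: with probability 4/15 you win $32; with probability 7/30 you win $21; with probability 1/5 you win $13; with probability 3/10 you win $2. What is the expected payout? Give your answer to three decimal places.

16.633

E[payout] = 32·4/15 + 21·7/30 + 13·1/5 + 2·3/10
 = 128/15 + 49/10 + 13/5 + 3/5
 = 499/30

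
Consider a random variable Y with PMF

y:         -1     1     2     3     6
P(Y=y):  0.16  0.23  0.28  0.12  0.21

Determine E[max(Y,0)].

E[max(Y,0)] = Σ max(y,0)·P(Y=y)
 = 0·0.16 + 1·0.23 + 2·0.28 + 3·0.12 + 6·0.21
 = 0 + 0.23 + 0.56 + 0.36 + 1.26
 = 2.41

2.41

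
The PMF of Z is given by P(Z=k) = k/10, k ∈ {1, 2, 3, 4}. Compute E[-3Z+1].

-8

E[-3Z+1] = Σ (-3z+1)·P(Z=z)
 = (-2)·1/10 + (-5)·1/5 + (-8)·3/10 + (-11)·2/5
 = (-1/5) + (-1) + (-12/5) + (-22/5)
 = -8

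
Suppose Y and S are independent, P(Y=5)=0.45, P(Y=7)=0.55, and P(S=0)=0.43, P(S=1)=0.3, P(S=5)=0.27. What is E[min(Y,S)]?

E[min(Y,S)] = Σ_y Σ_s min(y,s) · P(Y=y)P(S=s)
 = 0·0.1935 + 1·0.135 + 5·0.1215 + 0·0.2365 + 1·0.165 + 5·0.1485
 = 0 + 0.135 + 0.6075 + 0 + 0.165 + 0.7425
 = 1.65

1.65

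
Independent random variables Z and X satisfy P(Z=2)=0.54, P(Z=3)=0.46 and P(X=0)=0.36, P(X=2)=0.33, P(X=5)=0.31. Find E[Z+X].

4.67

E[Z+X] = Σ_z Σ_x (z+x) · P(Z=z)P(X=x)
 = 2·0.1944 + 4·0.1782 + 7·0.1674 + 3·0.1656 + 5·0.1518 + 8·0.1426
 = 0.3888 + 0.7128 + 1.1718 + 0.4968 + 0.759 + 1.1408
 = 4.67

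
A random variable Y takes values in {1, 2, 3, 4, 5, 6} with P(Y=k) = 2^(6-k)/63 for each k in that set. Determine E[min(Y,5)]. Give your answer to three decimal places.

E[min(Y,5)] = Σ min(y,5)·P(Y=y)
 = 1·32/63 + 2·16/63 + 3·8/63 + 4·4/63 + 5·2/63 + 5·1/63
 = 32/63 + 32/63 + 8/21 + 16/63 + 10/63 + 5/63
 = 17/9

1.889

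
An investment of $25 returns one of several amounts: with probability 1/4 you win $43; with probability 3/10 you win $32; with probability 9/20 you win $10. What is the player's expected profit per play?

-0.15

E[payout] = 43·1/4 + 32·3/10 + 10·9/20
 = 43/4 + 48/5 + 9/2
 = 497/20
Net = 497/20 - 25 = -3/20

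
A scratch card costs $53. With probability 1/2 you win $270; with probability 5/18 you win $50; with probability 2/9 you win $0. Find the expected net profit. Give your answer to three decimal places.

95.889

E[payout] = 270·1/2 + 50·5/18 + 0·2/9
 = 135 + 125/9 + 0
 = 1340/9
Net = 1340/9 - 53 = 863/9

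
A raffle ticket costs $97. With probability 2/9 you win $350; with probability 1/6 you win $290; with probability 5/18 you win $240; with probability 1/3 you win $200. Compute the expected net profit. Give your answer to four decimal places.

E[payout] = 350·2/9 + 290·1/6 + 240·5/18 + 200·1/3
 = 700/9 + 145/3 + 200/3 + 200/3
 = 2335/9
Net = 2335/9 - 97 = 1462/9

162.4444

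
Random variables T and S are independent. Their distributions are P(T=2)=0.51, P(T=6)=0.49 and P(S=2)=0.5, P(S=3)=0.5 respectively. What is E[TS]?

9.9

E[TS] = Σ_t Σ_s ts · P(T=t)P(S=s)
 = 4·0.255 + 6·0.255 + 12·0.245 + 18·0.245
 = 1.02 + 1.53 + 2.94 + 4.41
 = 9.9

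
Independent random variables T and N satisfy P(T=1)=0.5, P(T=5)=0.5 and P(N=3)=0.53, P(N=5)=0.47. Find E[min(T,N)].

E[min(T,N)] = Σ_t Σ_n min(t,n) · P(T=t)P(N=n)
 = 1·0.265 + 1·0.235 + 3·0.265 + 5·0.235
 = 0.265 + 0.235 + 0.795 + 1.175
 = 2.47

2.47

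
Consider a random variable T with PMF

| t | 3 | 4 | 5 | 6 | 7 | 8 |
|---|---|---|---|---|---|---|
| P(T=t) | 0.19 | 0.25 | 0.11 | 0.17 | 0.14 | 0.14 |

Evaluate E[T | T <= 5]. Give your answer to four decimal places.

3.8545

P(T <= 5) = 0.19 + 0.25 + 0.11 = 0.55.
E[T | T <= 5] = [3·0.19 + 4·0.25 + 5·0.11] / 0.55
 = 2.12 / 0.55
 = 212/55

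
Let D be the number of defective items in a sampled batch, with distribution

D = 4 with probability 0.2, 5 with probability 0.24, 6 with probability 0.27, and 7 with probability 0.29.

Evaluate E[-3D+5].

E[-3D+5] = Σ (-3d+5)·P(D=d)
 = (-7)·0.2 + (-10)·0.24 + (-13)·0.27 + (-16)·0.29
 = (-1.4) + (-2.4) + (-3.51) + (-4.64)
 = -11.95

-11.95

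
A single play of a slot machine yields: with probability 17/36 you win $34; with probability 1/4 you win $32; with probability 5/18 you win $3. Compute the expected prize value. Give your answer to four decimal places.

E[payout] = 34·17/36 + 32·1/4 + 3·5/18
 = 289/18 + 8 + 5/6
 = 224/9

24.8889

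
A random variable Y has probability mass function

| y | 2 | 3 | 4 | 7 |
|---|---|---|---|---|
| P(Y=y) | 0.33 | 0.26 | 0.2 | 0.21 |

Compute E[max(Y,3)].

4.04

E[max(Y,3)] = Σ max(y,3)·P(Y=y)
 = 3·0.33 + 3·0.26 + 4·0.2 + 7·0.21
 = 0.99 + 0.78 + 0.8 + 1.47
 = 4.04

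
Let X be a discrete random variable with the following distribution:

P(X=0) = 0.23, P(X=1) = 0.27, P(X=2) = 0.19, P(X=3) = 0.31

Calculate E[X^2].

3.82

E[X^2] = Σ x^2·P(X=x)
 = 0·0.23 + 1·0.27 + 4·0.19 + 9·0.31
 = 0 + 0.27 + 0.76 + 2.79
 = 3.82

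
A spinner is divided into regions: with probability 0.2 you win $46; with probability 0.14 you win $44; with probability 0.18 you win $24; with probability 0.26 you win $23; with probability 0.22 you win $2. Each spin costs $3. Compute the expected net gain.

E[payout] = 46·0.2 + 44·0.14 + 24·0.18 + 23·0.26 + 2·0.22
 = 9.2 + 6.16 + 4.32 + 5.98 + 0.44
 = 26.1
Net = 26.1 - 3 = 23.1

23.1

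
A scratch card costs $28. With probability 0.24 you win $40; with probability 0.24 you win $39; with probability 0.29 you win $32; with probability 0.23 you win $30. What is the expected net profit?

E[payout] = 40·0.24 + 39·0.24 + 32·0.29 + 30·0.23
 = 9.6 + 9.36 + 9.28 + 6.9
 = 35.14
Net = 35.14 - 28 = 7.14

7.14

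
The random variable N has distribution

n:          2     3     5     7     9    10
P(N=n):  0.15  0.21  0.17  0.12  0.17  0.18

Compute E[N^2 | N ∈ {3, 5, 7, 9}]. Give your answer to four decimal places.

38.4925

P(N ∈ {3, 5, 7, 9}) = 0.21 + 0.17 + 0.12 + 0.17 = 0.67.
E[N^2 | N ∈ {3, 5, 7, 9}] = [9·0.21 + 25·0.17 + 49·0.12 + 81·0.17] / 0.67
 = 25.79 / 0.67
 = 2579/67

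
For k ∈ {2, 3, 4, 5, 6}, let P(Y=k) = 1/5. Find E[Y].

E[Y] = Σ y·P(Y=y)
 = 2·1/5 + 3·1/5 + 4·1/5 + 5·1/5 + 6·1/5
 = 2/5 + 3/5 + 4/5 + 1 + 6/5
 = 4

4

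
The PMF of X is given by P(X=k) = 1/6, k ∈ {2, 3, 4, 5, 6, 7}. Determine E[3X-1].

E[3X-1] = Σ (3x-1)·P(X=x)
 = 5·1/6 + 8·1/6 + 11·1/6 + 14·1/6 + 17·1/6 + 20·1/6
 = 5/6 + 4/3 + 11/6 + 7/3 + 17/6 + 10/3
 = 25/2

12.5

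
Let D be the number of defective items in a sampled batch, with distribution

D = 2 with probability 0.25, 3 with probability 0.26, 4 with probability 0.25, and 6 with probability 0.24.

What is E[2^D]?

22.44

E[2^D] = Σ 2^d·P(D=d)
 = 4·0.25 + 8·0.26 + 16·0.25 + 64·0.24
 = 1 + 2.08 + 4 + 15.36
 = 22.44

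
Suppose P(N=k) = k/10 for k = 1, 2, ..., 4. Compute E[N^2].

10

E[N^2] = Σ n^2·P(N=n)
 = 1·1/10 + 4·1/5 + 9·3/10 + 16·2/5
 = 1/10 + 4/5 + 27/10 + 32/5
 = 10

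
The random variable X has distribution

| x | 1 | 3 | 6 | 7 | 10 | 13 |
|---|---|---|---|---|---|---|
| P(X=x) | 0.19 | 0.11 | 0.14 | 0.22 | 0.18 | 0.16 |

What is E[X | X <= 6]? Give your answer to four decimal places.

3.0909

P(X <= 6) = 0.19 + 0.11 + 0.14 = 0.44.
E[X | X <= 6] = [1·0.19 + 3·0.11 + 6·0.14] / 0.44
 = 1.36 / 0.44
 = 34/11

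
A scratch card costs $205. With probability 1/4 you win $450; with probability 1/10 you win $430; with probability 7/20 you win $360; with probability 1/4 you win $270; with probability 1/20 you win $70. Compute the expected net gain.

E[payout] = 450·1/4 + 430·1/10 + 360·7/20 + 270·1/4 + 70·1/20
 = 225/2 + 43 + 126 + 135/2 + 7/2
 = 705/2
Net = 705/2 - 205 = 295/2

147.5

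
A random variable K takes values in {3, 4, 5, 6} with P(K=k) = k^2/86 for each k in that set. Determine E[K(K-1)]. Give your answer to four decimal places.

E[K(K-1)] = Σ k(k-1)·P(K=k)
 = 6·9/86 + 12·8/43 + 20·25/86 + 30·18/43
 = 27/43 + 96/43 + 250/43 + 540/43
 = 913/43

21.2326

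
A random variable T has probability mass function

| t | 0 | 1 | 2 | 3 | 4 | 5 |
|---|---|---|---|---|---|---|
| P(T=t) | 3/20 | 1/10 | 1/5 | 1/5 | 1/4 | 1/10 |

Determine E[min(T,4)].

E[min(T,4)] = Σ min(t,4)·P(T=t)
 = 0·3/20 + 1·1/10 + 2·1/5 + 3·1/5 + 4·1/4 + 4·1/10
 = 0 + 1/10 + 2/5 + 3/5 + 1 + 2/5
 = 5/2

2.5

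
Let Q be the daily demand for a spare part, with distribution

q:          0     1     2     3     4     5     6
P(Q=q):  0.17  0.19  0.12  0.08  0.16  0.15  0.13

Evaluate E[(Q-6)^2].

14.3

E[(Q-6)^2] = Σ (q-6)^2·P(Q=q)
 = 36·0.17 + 25·0.19 + 16·0.12 + 9·0.08 + 4·0.16 + 1·0.15 + 0·0.13
 = 6.12 + 4.75 + 1.92 + 0.72 + 0.64 + 0.15 + 0
 = 14.3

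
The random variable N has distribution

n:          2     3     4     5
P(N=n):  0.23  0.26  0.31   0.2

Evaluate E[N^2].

E[N^2] = Σ n^2·P(N=n)
 = 4·0.23 + 9·0.26 + 16·0.31 + 25·0.2
 = 0.92 + 2.34 + 4.96 + 5
 = 13.22

13.22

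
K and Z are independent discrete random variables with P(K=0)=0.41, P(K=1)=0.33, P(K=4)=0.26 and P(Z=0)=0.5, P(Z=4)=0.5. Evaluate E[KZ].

E[KZ] = Σ_k Σ_z kz · P(K=k)P(Z=z)
 = 0·0.205 + 0·0.205 + 0·0.165 + 4·0.165 + 0·0.13 + 16·0.13
 = 0 + 0 + 0 + 0.66 + 0 + 2.08
 = 2.74

2.74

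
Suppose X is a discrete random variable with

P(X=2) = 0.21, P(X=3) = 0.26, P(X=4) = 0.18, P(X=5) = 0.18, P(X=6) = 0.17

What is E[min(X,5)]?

3.67

E[min(X,5)] = Σ min(x,5)·P(X=x)
 = 2·0.21 + 3·0.26 + 4·0.18 + 5·0.18 + 5·0.17
 = 0.42 + 0.78 + 0.72 + 0.9 + 0.85
 = 3.67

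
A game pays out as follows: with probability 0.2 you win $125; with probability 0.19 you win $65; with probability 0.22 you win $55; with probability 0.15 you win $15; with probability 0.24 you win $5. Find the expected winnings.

E[payout] = 125·0.2 + 65·0.19 + 55·0.22 + 15·0.15 + 5·0.24
 = 25 + 12.35 + 12.1 + 2.25 + 1.2
 = 52.9

52.9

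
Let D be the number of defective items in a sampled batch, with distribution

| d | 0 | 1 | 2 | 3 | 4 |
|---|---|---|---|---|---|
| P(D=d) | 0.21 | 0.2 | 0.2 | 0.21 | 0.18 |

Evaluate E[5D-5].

4.75

E[5D-5] = Σ (5d-5)·P(D=d)
 = (-5)·0.21 + 0·0.2 + 5·0.2 + 10·0.21 + 15·0.18
 = (-1.05) + 0 + 1 + 2.1 + 2.7
 = 4.75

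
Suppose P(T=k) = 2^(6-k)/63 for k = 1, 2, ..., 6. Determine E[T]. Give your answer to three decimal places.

1.905

E[T] = Σ t·P(T=t)
 = 1·32/63 + 2·16/63 + 3·8/63 + 4·4/63 + 5·2/63 + 6·1/63
 = 32/63 + 32/63 + 8/21 + 16/63 + 10/63 + 2/21
 = 40/21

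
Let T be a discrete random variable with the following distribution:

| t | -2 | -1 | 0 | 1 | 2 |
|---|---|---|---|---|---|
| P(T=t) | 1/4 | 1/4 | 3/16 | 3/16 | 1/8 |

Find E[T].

E[T] = Σ t·P(T=t)
 = (-2)·1/4 + (-1)·1/4 + 0·3/16 + 1·3/16 + 2·1/8
 = (-1/2) + (-1/4) + 0 + 3/16 + 1/4
 = -5/16

-0.3125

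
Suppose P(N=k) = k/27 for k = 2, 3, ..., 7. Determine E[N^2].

29

E[N^2] = Σ n^2·P(N=n)
 = 4·2/27 + 9·1/9 + 16·4/27 + 25·5/27 + 36·2/9 + 49·7/27
 = 8/27 + 1 + 64/27 + 125/27 + 8 + 343/27
 = 29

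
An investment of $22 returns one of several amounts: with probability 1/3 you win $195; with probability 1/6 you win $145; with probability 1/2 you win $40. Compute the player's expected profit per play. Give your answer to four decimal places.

87.1667

E[payout] = 195·1/3 + 145·1/6 + 40·1/2
 = 65 + 145/6 + 20
 = 655/6
Net = 655/6 - 22 = 523/6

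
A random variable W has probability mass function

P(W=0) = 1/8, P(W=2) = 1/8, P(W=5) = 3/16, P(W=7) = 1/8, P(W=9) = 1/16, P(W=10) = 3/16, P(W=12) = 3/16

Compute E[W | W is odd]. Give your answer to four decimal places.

6.3333

P(W is odd) = 3/16 + 1/8 + 1/16 = 3/8.
E[W | W is odd] = [5·3/16 + 7·1/8 + 9·1/16] / (3/8)
 = 19/8 / (3/8)
 = 19/3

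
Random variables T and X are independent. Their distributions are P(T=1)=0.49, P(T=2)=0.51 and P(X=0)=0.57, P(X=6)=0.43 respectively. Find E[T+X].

4.09

E[T+X] = Σ_t Σ_x (t+x) · P(T=t)P(X=x)
 = 1·0.2793 + 7·0.2107 + 2·0.2907 + 8·0.2193
 = 0.2793 + 1.4749 + 0.5814 + 1.7544
 = 4.09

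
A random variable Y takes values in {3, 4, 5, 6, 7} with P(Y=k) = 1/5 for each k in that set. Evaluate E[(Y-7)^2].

6

E[(Y-7)^2] = Σ (y-7)^2·P(Y=y)
 = 16·1/5 + 9·1/5 + 4·1/5 + 1·1/5 + 0·1/5
 = 16/5 + 9/5 + 4/5 + 1/5 + 0
 = 6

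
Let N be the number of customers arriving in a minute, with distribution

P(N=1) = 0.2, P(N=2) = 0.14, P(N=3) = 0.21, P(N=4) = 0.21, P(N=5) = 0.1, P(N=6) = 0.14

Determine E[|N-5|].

E[|N-5|] = Σ |n-5|·P(N=n)
 = 4·0.2 + 3·0.14 + 2·0.21 + 1·0.21 + 0·0.1 + 1·0.14
 = 0.8 + 0.42 + 0.42 + 0.21 + 0 + 0.14
 = 1.99

1.99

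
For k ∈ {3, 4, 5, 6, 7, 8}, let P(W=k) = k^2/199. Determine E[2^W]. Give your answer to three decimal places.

131.095

E[2^W] = Σ 2^w·P(W=w)
 = 8·9/199 + 16·16/199 + 32·25/199 + 64·36/199 + 128·49/199 + 256·64/199
 = 72/199 + 256/199 + 800/199 + 2304/199 + 6272/199 + 16384/199
 = 26088/199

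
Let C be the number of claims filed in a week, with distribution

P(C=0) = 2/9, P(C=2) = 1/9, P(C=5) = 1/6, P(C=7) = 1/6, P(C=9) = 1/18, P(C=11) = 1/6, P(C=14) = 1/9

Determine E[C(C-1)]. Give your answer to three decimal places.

53.111

E[C(C-1)] = Σ c(c-1)·P(C=c)
 = 0·2/9 + 2·1/9 + 20·1/6 + 42·1/6 + 72·1/18 + 110·1/6 + 182·1/9
 = 0 + 2/9 + 10/3 + 7 + 4 + 55/3 + 182/9
 = 478/9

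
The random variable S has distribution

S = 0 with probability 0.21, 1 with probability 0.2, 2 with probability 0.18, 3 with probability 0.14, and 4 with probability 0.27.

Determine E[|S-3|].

1.48

E[|S-3|] = Σ |s-3|·P(S=s)
 = 3·0.21 + 2·0.2 + 1·0.18 + 0·0.14 + 1·0.27
 = 0.63 + 0.4 + 0.18 + 0 + 0.27
 = 1.48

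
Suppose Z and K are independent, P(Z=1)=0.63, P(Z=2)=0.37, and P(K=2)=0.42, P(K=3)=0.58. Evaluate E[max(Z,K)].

2.58

E[max(Z,K)] = Σ_z Σ_k max(z,k) · P(Z=z)P(K=k)
 = 2·0.2646 + 3·0.3654 + 2·0.1554 + 3·0.2146
 = 0.5292 + 1.0962 + 0.3108 + 0.6438
 = 2.58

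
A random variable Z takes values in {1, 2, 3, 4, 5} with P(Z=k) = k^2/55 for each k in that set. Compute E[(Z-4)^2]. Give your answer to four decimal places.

E[(Z-4)^2] = Σ (z-4)^2·P(Z=z)
 = 9·1/55 + 4·4/55 + 1·9/55 + 0·16/55 + 1·5/11
 = 9/55 + 16/55 + 9/55 + 0 + 5/11
 = 59/55

1.0727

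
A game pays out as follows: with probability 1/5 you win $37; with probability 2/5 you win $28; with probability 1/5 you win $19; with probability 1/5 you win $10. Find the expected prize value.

24.4

E[payout] = 37·1/5 + 28·2/5 + 19·1/5 + 10·1/5
 = 37/5 + 56/5 + 19/5 + 2
 = 122/5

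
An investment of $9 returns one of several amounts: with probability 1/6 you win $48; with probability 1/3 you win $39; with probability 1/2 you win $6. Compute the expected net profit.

15

E[payout] = 48·1/6 + 39·1/3 + 6·1/2
 = 8 + 13 + 3
 = 24
Net = 24 - 9 = 15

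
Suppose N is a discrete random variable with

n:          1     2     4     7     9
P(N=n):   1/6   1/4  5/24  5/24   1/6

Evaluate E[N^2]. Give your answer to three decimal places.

28.208

E[N^2] = Σ n^2·P(N=n)
 = 1·1/6 + 4·1/4 + 16·5/24 + 49·5/24 + 81·1/6
 = 1/6 + 1 + 10/3 + 245/24 + 27/2
 = 677/24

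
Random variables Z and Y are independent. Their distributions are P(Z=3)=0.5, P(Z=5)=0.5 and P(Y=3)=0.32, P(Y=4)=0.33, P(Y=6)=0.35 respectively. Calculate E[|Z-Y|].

E[|Z-Y|] = Σ_z Σ_y |z-y| · P(Z=z)P(Y=y)
 = 0·0.16 + 1·0.165 + 3·0.175 + 2·0.16 + 1·0.165 + 1·0.175
 = 0 + 0.165 + 0.525 + 0.32 + 0.165 + 0.175
 = 1.35

1.35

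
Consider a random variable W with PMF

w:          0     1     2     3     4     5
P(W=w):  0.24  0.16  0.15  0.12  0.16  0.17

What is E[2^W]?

10.12

E[2^W] = Σ 2^w·P(W=w)
 = 1·0.24 + 2·0.16 + 4·0.15 + 8·0.12 + 16·0.16 + 32·0.17
 = 0.24 + 0.32 + 0.6 + 0.96 + 2.56 + 5.44
 = 10.12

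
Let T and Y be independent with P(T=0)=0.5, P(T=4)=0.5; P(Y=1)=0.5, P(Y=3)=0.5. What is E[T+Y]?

E[T+Y] = Σ_t Σ_y (t+y) · P(T=t)P(Y=y)
 = 1·0.25 + 3·0.25 + 5·0.25 + 7·0.25
 = 0.25 + 0.75 + 1.25 + 1.75
 = 4

4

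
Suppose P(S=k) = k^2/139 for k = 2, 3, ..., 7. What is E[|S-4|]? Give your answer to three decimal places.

1.878

E[|S-4|] = Σ |s-4|·P(S=s)
 = 2·4/139 + 1·9/139 + 0·16/139 + 1·25/139 + 2·36/139 + 3·49/139
 = 8/139 + 9/139 + 0 + 25/139 + 72/139 + 147/139
 = 261/139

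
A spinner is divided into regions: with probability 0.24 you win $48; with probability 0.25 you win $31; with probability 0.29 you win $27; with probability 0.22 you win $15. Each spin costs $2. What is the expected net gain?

E[payout] = 48·0.24 + 31·0.25 + 27·0.29 + 15·0.22
 = 11.52 + 7.75 + 7.83 + 3.3
 = 30.4
Net = 30.4 - 2 = 28.4

28.4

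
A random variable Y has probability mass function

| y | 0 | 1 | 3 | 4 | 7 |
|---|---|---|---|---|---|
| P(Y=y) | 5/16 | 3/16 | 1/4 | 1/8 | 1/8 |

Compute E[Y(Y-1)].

8.25

E[Y(Y-1)] = Σ y(y-1)·P(Y=y)
 = 0·5/16 + 0·3/16 + 6·1/4 + 12·1/8 + 42·1/8
 = 0 + 0 + 3/2 + 3/2 + 21/4
 = 33/4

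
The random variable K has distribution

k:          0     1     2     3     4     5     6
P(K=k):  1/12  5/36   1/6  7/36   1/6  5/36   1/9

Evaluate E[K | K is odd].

P(K is odd) = 5/36 + 7/36 + 5/36 = 17/36.
E[K | K is odd] = [1·5/36 + 3·7/36 + 5·5/36] / (17/36)
 = 17/12 / (17/36)
 = 3

3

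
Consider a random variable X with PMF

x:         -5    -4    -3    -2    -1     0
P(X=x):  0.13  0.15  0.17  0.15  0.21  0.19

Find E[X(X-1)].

10.26

E[X(X-1)] = Σ x(x-1)·P(X=x)
 = 30·0.13 + 20·0.15 + 12·0.17 + 6·0.15 + 2·0.21 + 0·0.19
 = 3.9 + 3 + 2.04 + 0.9 + 0.42 + 0
 = 10.26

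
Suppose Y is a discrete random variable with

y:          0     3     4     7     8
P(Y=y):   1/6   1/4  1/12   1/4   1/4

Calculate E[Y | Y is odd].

P(Y is odd) = 1/4 + 1/4 = 1/2.
E[Y | Y is odd] = [3·1/4 + 7·1/4] / (1/2)
 = 5/2 / (1/2)
 = 5

5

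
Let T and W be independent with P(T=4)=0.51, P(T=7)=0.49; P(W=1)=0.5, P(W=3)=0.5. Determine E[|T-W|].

3.47

E[|T-W|] = Σ_t Σ_w |t-w| · P(T=t)P(W=w)
 = 3·0.255 + 1·0.255 + 6·0.245 + 4·0.245
 = 0.765 + 0.255 + 1.47 + 0.98
 = 3.47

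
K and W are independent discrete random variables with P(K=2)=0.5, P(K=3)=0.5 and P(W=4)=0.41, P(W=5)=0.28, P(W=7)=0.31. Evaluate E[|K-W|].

2.71

E[|K-W|] = Σ_k Σ_w |k-w| · P(K=k)P(W=w)
 = 2·0.205 + 3·0.14 + 5·0.155 + 1·0.205 + 2·0.14 + 4·0.155
 = 0.41 + 0.42 + 0.775 + 0.205 + 0.28 + 0.62
 = 2.71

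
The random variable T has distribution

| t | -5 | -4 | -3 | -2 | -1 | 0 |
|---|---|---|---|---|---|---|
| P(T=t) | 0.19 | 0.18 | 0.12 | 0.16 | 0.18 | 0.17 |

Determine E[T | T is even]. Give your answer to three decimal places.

P(T is even) = 0.18 + 0.16 + 0.17 = 0.51.
E[T | T is even] = [(-4)·0.18 + (-2)·0.16 + 0·0.17] / 0.51
 = -1.04 / 0.51
 = -104/51

-2.039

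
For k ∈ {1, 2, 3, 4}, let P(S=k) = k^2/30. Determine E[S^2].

E[S^2] = Σ s^2·P(S=s)
 = 1·1/30 + 4·2/15 + 9·3/10 + 16·8/15
 = 1/30 + 8/15 + 27/10 + 128/15
 = 59/5

11.8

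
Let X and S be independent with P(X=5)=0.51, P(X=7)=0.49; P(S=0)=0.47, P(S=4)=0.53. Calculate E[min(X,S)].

E[min(X,S)] = Σ_x Σ_s min(x,s) · P(X=x)P(S=s)
 = 0·0.2397 + 4·0.2703 + 0·0.2303 + 4·0.2597
 = 0 + 1.0812 + 0 + 1.0388
 = 2.12

2.12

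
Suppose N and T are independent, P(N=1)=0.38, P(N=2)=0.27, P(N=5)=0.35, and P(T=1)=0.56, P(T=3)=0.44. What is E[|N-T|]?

1.6964

E[|N-T|] = Σ_n Σ_t |n-t| · P(N=n)P(T=t)
 = 0·0.2128 + 2·0.1672 + 1·0.1512 + 1·0.1188 + 4·0.196 + 2·0.154
 = 0 + 0.3344 + 0.1512 + 0.1188 + 0.784 + 0.308
 = 1.6964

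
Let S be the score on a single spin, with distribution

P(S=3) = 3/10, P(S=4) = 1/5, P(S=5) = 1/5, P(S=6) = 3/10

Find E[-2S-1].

E[-2S-1] = Σ (-2s-1)·P(S=s)
 = (-7)·3/10 + (-9)·1/5 + (-11)·1/5 + (-13)·3/10
 = (-21/10) + (-9/5) + (-11/5) + (-39/10)
 = -10

-10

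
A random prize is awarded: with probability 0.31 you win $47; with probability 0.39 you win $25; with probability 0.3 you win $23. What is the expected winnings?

E[payout] = 47·0.31 + 25·0.39 + 23·0.3
 = 14.57 + 9.75 + 6.9
 = 31.22

31.22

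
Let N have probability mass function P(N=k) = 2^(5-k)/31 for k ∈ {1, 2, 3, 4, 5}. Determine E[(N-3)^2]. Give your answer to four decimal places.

E[(N-3)^2] = Σ (n-3)^2·P(N=n)
 = 4·16/31 + 1·8/31 + 0·4/31 + 1·2/31 + 4·1/31
 = 64/31 + 8/31 + 0 + 2/31 + 4/31
 = 78/31

2.5161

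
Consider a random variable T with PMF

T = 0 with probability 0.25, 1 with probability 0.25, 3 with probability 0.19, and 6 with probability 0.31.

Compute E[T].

E[T] = Σ t·P(T=t)
 = 0·0.25 + 1·0.25 + 3·0.19 + 6·0.31
 = 0 + 0.25 + 0.57 + 1.86
 = 2.68

2.68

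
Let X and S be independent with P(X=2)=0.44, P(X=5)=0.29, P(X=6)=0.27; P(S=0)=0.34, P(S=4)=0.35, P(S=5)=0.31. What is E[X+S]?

E[X+S] = Σ_x Σ_s (x+s) · P(X=x)P(S=s)
 = 2·0.1496 + 6·0.154 + 7·0.1364 + 5·0.0986 + 9·0.1015 + 10·0.0899 + 6·0.0918 + 10·0.0945 + 11·0.0837
 = 0.2992 + 0.924 + 0.9548 + 0.493 + 0.9135 + 0.899 + 0.5508 + 0.945 + 0.9207
 = 6.9

6.9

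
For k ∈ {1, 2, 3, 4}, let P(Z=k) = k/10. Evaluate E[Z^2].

10

E[Z^2] = Σ z^2·P(Z=z)
 = 1·1/10 + 4·1/5 + 9·3/10 + 16·2/5
 = 1/10 + 4/5 + 27/10 + 32/5
 = 10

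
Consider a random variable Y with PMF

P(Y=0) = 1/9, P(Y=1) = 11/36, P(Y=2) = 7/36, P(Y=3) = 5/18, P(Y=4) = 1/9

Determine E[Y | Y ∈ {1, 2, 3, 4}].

2.21875

P(Y ∈ {1, 2, 3, 4}) = 11/36 + 7/36 + 5/18 + 1/9 = 8/9.
E[Y | Y ∈ {1, 2, 3, 4}] = [1·11/36 + 2·7/36 + 3·5/18 + 4·1/9] / (8/9)
 = 71/36 / (8/9)
 = 71/32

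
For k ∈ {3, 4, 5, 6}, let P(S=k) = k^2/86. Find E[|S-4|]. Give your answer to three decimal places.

1.233

E[|S-4|] = Σ |s-4|·P(S=s)
 = 1·9/86 + 0·8/43 + 1·25/86 + 2·18/43
 = 9/86 + 0 + 25/86 + 36/43
 = 53/43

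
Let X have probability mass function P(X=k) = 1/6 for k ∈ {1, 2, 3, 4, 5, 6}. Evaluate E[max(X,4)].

E[max(X,4)] = Σ max(x,4)·P(X=x)
 = 4·1/6 + 4·1/6 + 4·1/6 + 4·1/6 + 5·1/6 + 6·1/6
 = 2/3 + 2/3 + 2/3 + 2/3 + 5/6 + 1
 = 9/2

4.5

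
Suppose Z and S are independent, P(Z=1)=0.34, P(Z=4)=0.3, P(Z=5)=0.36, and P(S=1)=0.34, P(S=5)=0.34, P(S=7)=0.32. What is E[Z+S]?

7.62

E[Z+S] = Σ_z Σ_s (z+s) · P(Z=z)P(S=s)
 = 2·0.1156 + 6·0.1156 + 8·0.1088 + 5·0.102 + 9·0.102 + 11·0.096 + 6·0.1224 + 10·0.1224 + 12·0.1152
 = 0.2312 + 0.6936 + 0.8704 + 0.51 + 0.918 + 1.056 + 0.7344 + 1.224 + 1.3824
 = 7.62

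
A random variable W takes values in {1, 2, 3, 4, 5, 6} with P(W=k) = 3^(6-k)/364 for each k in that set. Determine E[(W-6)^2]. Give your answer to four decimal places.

E[(W-6)^2] = Σ (w-6)^2·P(W=w)
 = 25·243/364 + 16·81/364 + 9·27/364 + 4·9/364 + 1·3/364 + 0·1/364
 = 6075/364 + 324/91 + 243/364 + 9/91 + 3/364 + 0
 = 7653/364

21.0247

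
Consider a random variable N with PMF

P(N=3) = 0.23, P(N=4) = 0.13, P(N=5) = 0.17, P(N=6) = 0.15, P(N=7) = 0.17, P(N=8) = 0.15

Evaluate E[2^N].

E[2^N] = Σ 2^n·P(N=n)
 = 8·0.23 + 16·0.13 + 32·0.17 + 64·0.15 + 128·0.17 + 256·0.15
 = 1.84 + 2.08 + 5.44 + 9.6 + 21.76 + 38.4
 = 79.12

79.12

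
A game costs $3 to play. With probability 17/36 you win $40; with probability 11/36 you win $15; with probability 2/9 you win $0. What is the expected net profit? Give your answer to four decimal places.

E[payout] = 40·17/36 + 15·11/36 + 0·2/9
 = 170/9 + 55/12 + 0
 = 845/36
Net = 845/36 - 3 = 737/36

20.4722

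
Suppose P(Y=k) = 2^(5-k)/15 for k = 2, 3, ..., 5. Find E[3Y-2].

6.2

E[3Y-2] = Σ (3y-2)·P(Y=y)
 = 4·8/15 + 7·4/15 + 10·2/15 + 13·1/15
 = 32/15 + 28/15 + 4/3 + 13/15
 = 31/5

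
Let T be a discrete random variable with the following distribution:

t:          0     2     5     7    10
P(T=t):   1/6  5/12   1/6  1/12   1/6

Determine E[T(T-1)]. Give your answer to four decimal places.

E[T(T-1)] = Σ t(t-1)·P(T=t)
 = 0·1/6 + 2·5/12 + 20·1/6 + 42·1/12 + 90·1/6
 = 0 + 5/6 + 10/3 + 7/2 + 15
 = 68/3

22.6667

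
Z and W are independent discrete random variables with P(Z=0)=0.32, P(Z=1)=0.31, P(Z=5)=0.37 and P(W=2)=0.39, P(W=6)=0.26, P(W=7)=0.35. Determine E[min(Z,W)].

E[min(Z,W)] = Σ_z Σ_w min(z,w) · P(Z=z)P(W=w)
 = 0·0.1248 + 0·0.0832 + 0·0.112 + 1·0.1209 + 1·0.0806 + 1·0.1085 + 2·0.1443 + 5·0.0962 + 5·0.1295
 = 0 + 0 + 0 + 0.1209 + 0.0806 + 0.1085 + 0.2886 + 0.481 + 0.6475
 = 1.7271

1.7271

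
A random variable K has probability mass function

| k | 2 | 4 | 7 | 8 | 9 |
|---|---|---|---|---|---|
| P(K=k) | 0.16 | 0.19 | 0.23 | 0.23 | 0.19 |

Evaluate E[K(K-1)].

38.82

E[K(K-1)] = Σ k(k-1)·P(K=k)
 = 2·0.16 + 12·0.19 + 42·0.23 + 56·0.23 + 72·0.19
 = 0.32 + 2.28 + 9.66 + 12.88 + 13.68
 = 38.82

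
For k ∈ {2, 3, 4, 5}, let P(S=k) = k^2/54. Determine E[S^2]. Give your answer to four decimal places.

18.1111

E[S^2] = Σ s^2·P(S=s)
 = 4·2/27 + 9·1/6 + 16·8/27 + 25·25/54
 = 8/27 + 3/2 + 128/27 + 625/54
 = 163/9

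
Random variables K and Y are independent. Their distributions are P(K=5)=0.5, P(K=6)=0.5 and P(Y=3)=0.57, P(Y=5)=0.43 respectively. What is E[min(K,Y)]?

3.86

E[min(K,Y)] = Σ_k Σ_y min(k,y) · P(K=k)P(Y=y)
 = 3·0.285 + 5·0.215 + 3·0.285 + 5·0.215
 = 0.855 + 1.075 + 0.855 + 1.075
 = 3.86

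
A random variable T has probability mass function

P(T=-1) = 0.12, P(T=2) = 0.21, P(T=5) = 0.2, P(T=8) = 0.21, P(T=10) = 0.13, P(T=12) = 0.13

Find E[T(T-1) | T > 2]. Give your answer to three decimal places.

P(T > 2) = 0.2 + 0.21 + 0.13 + 0.13 = 0.67.
E[T(T-1) | T > 2] = [20·0.2 + 56·0.21 + 90·0.13 + 132·0.13] / 0.67
 = 44.62 / 0.67
 = 4462/67

66.597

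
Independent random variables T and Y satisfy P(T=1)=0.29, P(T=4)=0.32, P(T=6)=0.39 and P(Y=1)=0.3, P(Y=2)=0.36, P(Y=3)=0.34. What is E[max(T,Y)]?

4.2116

E[max(T,Y)] = Σ_t Σ_y max(t,y) · P(T=t)P(Y=y)
 = 1·0.087 + 2·0.1044 + 3·0.0986 + 4·0.096 + 4·0.1152 + 4·0.1088 + 6·0.117 + 6·0.1404 + 6·0.1326
 = 0.087 + 0.2088 + 0.2958 + 0.384 + 0.4608 + 0.4352 + 0.702 + 0.8424 + 0.7956
 = 4.2116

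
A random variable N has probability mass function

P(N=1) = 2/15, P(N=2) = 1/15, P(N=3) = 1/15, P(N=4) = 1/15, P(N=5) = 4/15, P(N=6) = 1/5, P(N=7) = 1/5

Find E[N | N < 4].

1.75

P(N < 4) = 2/15 + 1/15 + 1/15 = 4/15.
E[N | N < 4] = [1·2/15 + 2·1/15 + 3·1/15] / (4/15)
 = 7/15 / (4/15)
 = 7/4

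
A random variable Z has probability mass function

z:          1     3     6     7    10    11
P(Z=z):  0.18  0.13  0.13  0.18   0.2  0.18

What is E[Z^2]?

56.63

E[Z^2] = Σ z^2·P(Z=z)
 = 1·0.18 + 9·0.13 + 36·0.13 + 49·0.18 + 100·0.2 + 121·0.18
 = 0.18 + 1.17 + 4.68 + 8.82 + 20 + 21.78
 = 56.63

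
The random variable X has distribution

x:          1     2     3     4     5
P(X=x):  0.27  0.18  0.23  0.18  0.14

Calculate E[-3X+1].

-7.22

E[-3X+1] = Σ (-3x+1)·P(X=x)
 = (-2)·0.27 + (-5)·0.18 + (-8)·0.23 + (-11)·0.18 + (-14)·0.14
 = (-0.54) + (-0.9) + (-1.84) + (-1.98) + (-1.96)
 = -7.22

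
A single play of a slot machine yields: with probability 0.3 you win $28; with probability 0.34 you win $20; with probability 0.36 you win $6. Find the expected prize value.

E[payout] = 28·0.3 + 20·0.34 + 6·0.36
 = 8.4 + 6.8 + 2.16
 = 17.36

17.36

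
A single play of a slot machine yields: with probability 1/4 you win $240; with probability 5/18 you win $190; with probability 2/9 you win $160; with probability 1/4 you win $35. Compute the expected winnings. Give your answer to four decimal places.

E[payout] = 240·1/4 + 190·5/18 + 160·2/9 + 35·1/4
 = 60 + 475/9 + 320/9 + 35/4
 = 1885/12

157.0833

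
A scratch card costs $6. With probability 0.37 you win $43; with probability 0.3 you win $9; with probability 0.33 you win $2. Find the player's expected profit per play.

E[payout] = 43·0.37 + 9·0.3 + 2·0.33
 = 15.91 + 2.7 + 0.66
 = 19.27
Net = 19.27 - 6 = 13.27

13.27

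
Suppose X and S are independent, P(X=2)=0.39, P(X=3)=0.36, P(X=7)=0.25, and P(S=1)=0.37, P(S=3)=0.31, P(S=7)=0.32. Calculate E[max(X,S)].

E[max(X,S)] = Σ_x Σ_s max(x,s) · P(X=x)P(S=s)
 = 2·0.1443 + 3·0.1209 + 7·0.1248 + 3·0.1332 + 3·0.1116 + 7·0.1152 + 7·0.0925 + 7·0.0775 + 7·0.08
 = 0.2886 + 0.3627 + 0.8736 + 0.3996 + 0.3348 + 0.8064 + 0.6475 + 0.5425 + 0.56
 = 4.8157

4.8157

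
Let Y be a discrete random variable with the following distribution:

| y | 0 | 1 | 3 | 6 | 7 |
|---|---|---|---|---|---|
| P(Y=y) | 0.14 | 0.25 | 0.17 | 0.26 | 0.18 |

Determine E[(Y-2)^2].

9.64

E[(Y-2)^2] = Σ (y-2)^2·P(Y=y)
 = 4·0.14 + 1·0.25 + 1·0.17 + 16·0.26 + 25·0.18
 = 0.56 + 0.25 + 0.17 + 4.16 + 4.5
 = 9.64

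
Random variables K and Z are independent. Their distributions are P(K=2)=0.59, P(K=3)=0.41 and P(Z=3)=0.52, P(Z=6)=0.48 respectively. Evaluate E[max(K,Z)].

4.44

E[max(K,Z)] = Σ_k Σ_z max(k,z) · P(K=k)P(Z=z)
 = 3·0.3068 + 6·0.2832 + 3·0.2132 + 6·0.1968
 = 0.9204 + 1.6992 + 0.6396 + 1.1808
 = 4.44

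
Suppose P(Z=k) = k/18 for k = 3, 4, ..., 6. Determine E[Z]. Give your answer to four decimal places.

4.7778

E[Z] = Σ z·P(Z=z)
 = 3·1/6 + 4·2/9 + 5·5/18 + 6·1/3
 = 1/2 + 8/9 + 25/18 + 2
 = 43/9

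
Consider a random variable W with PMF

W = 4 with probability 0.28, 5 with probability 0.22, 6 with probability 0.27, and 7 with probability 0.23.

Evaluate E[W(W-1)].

25.52

E[W(W-1)] = Σ w(w-1)·P(W=w)
 = 12·0.28 + 20·0.22 + 30·0.27 + 42·0.23
 = 3.36 + 4.4 + 8.1 + 9.66
 = 25.52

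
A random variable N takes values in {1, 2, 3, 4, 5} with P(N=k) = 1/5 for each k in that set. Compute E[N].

3

E[N] = Σ n·P(N=n)
 = 1·1/5 + 2·1/5 + 3·1/5 + 4·1/5 + 5·1/5
 = 1/5 + 2/5 + 3/5 + 4/5 + 1
 = 3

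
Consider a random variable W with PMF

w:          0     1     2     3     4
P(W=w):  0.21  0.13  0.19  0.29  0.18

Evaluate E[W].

2.1

E[W] = Σ w·P(W=w)
 = 0·0.21 + 1·0.13 + 2·0.19 + 3·0.29 + 4·0.18
 = 0 + 0.13 + 0.38 + 0.87 + 0.72
 = 2.1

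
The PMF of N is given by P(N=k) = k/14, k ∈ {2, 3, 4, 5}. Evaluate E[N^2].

E[N^2] = Σ n^2·P(N=n)
 = 4·1/7 + 9·3/14 + 16·2/7 + 25·5/14
 = 4/7 + 27/14 + 32/7 + 125/14
 = 16

16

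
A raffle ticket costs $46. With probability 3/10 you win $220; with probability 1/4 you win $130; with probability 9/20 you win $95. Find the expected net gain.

E[payout] = 220·3/10 + 130·1/4 + 95·9/20
 = 66 + 65/2 + 171/4
 = 565/4
Net = 565/4 - 46 = 381/4

95.25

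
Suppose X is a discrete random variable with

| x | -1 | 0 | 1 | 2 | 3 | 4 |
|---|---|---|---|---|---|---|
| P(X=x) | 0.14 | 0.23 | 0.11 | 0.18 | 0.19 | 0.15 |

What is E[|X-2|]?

E[|X-2|] = Σ |x-2|·P(X=x)
 = 3·0.14 + 2·0.23 + 1·0.11 + 0·0.18 + 1·0.19 + 2·0.15
 = 0.42 + 0.46 + 0.11 + 0 + 0.19 + 0.3
 = 1.48

1.48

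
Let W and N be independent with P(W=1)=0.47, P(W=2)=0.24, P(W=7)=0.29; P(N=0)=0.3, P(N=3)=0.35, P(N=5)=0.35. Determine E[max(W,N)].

4.303

E[max(W,N)] = Σ_w Σ_n max(w,n) · P(W=w)P(N=n)
 = 1·0.141 + 3·0.1645 + 5·0.1645 + 2·0.072 + 3·0.084 + 5·0.084 + 7·0.087 + 7·0.1015 + 7·0.1015
 = 0.141 + 0.4935 + 0.8225 + 0.144 + 0.252 + 0.42 + 0.609 + 0.7105 + 0.7105
 = 4.303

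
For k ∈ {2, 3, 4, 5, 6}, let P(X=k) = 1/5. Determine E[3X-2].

E[3X-2] = Σ (3x-2)·P(X=x)
 = 4·1/5 + 7·1/5 + 10·1/5 + 13·1/5 + 16·1/5
 = 4/5 + 7/5 + 2 + 13/5 + 16/5
 = 10

10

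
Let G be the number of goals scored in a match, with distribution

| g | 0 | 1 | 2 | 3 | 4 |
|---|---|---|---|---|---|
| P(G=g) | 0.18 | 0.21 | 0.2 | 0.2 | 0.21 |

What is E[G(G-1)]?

4.12

E[G(G-1)] = Σ g(g-1)·P(G=g)
 = 0·0.18 + 0·0.21 + 2·0.2 + 6·0.2 + 12·0.21
 = 0 + 0 + 0.4 + 1.2 + 2.52
 = 4.12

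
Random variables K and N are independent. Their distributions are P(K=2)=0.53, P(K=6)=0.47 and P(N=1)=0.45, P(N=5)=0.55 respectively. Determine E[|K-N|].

2.429

E[|K-N|] = Σ_k Σ_n |k-n| · P(K=k)P(N=n)
 = 1·0.2385 + 3·0.2915 + 5·0.2115 + 1·0.2585
 = 0.2385 + 0.8745 + 1.0575 + 0.2585
 = 2.429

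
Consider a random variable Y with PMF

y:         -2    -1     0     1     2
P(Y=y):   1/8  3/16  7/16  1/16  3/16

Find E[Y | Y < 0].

-1.4

P(Y < 0) = 1/8 + 3/16 = 5/16.
E[Y | Y < 0] = [(-2)·1/8 + (-1)·3/16] / (5/16)
 = -7/16 / (5/16)
 = -7/5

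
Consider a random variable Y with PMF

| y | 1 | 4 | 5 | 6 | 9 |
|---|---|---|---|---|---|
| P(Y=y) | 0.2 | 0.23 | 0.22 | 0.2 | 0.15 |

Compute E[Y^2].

28.73

E[Y^2] = Σ y^2·P(Y=y)
 = 1·0.2 + 16·0.23 + 25·0.22 + 36·0.2 + 81·0.15
 = 0.2 + 3.68 + 5.5 + 7.2 + 12.15
 = 28.73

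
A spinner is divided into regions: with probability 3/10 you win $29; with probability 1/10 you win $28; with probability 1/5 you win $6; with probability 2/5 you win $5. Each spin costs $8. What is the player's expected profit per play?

6.7

E[payout] = 29·3/10 + 28·1/10 + 6·1/5 + 5·2/5
 = 87/10 + 14/5 + 6/5 + 2
 = 147/10
Net = 147/10 - 8 = 67/10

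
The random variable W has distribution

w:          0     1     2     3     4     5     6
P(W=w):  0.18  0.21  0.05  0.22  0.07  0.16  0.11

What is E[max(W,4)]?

E[max(W,4)] = Σ max(w,4)·P(W=w)
 = 4·0.18 + 4·0.21 + 4·0.05 + 4·0.22 + 4·0.07 + 5·0.16 + 6·0.11
 = 0.72 + 0.84 + 0.2 + 0.88 + 0.28 + 0.8 + 0.66
 = 4.38

4.38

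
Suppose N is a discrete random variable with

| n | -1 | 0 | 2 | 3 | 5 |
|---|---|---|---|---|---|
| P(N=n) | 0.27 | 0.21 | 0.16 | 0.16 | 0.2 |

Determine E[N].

1.53

E[N] = Σ n·P(N=n)
 = (-1)·0.27 + 0·0.21 + 2·0.16 + 3·0.16 + 5·0.2
 = (-0.27) + 0 + 0.32 + 0.48 + 1
 = 1.53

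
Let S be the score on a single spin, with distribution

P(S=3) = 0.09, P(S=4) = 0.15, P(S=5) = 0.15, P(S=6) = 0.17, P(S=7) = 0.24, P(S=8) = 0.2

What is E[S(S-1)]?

E[S(S-1)] = Σ s(s-1)·P(S=s)
 = 6·0.09 + 12·0.15 + 20·0.15 + 30·0.17 + 42·0.24 + 56·0.2
 = 0.54 + 1.8 + 3 + 5.1 + 10.08 + 11.2
 = 31.72

31.72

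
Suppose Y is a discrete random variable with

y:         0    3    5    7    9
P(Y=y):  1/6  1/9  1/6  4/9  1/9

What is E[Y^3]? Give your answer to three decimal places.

E[Y^3] = Σ y^3·P(Y=y)
 = 0·1/6 + 27·1/9 + 125·1/6 + 343·4/9 + 729·1/9
 = 0 + 3 + 125/6 + 1372/9 + 81
 = 4631/18

257.278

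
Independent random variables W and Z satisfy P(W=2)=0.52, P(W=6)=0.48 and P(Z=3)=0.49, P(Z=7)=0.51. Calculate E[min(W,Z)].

E[min(W,Z)] = Σ_w Σ_z min(w,z) · P(W=w)P(Z=z)
 = 2·0.2548 + 2·0.2652 + 3·0.2352 + 6·0.2448
 = 0.5096 + 0.5304 + 0.7056 + 1.4688
 = 3.2144

3.2144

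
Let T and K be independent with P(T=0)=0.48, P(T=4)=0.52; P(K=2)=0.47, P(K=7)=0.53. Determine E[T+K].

E[T+K] = Σ_t Σ_k (t+k) · P(T=t)P(K=k)
 = 2·0.2256 + 7·0.2544 + 6·0.2444 + 11·0.2756
 = 0.4512 + 1.7808 + 1.4664 + 3.0316
 = 6.73

6.73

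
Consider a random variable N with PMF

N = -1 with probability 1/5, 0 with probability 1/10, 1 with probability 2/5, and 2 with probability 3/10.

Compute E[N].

E[N] = Σ n·P(N=n)
 = (-1)·1/5 + 0·1/10 + 1·2/5 + 2·3/10
 = (-1/5) + 0 + 2/5 + 3/5
 = 4/5

0.8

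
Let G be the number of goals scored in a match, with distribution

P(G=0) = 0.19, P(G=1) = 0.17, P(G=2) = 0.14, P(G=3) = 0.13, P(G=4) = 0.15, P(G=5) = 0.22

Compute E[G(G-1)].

7.26

E[G(G-1)] = Σ g(g-1)·P(G=g)
 = 0·0.19 + 0·0.17 + 2·0.14 + 6·0.13 + 12·0.15 + 20·0.22
 = 0 + 0 + 0.28 + 0.78 + 1.8 + 4.4
 = 7.26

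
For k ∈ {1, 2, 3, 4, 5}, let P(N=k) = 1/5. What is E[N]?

E[N] = Σ n·P(N=n)
 = 1·1/5 + 2·1/5 + 3·1/5 + 4·1/5 + 5·1/5
 = 1/5 + 2/5 + 3/5 + 4/5 + 1
 = 3

3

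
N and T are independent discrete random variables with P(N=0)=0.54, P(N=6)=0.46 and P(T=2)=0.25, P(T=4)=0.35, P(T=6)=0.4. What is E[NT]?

11.868

E[NT] = Σ_n Σ_t nt · P(N=n)P(T=t)
 = 0·0.135 + 0·0.189 + 0·0.216 + 12·0.115 + 24·0.161 + 36·0.184
 = 0 + 0 + 0 + 1.38 + 3.864 + 6.624
 = 11.868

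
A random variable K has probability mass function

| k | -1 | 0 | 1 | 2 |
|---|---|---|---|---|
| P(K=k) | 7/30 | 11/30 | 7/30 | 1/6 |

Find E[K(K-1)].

E[K(K-1)] = Σ k(k-1)·P(K=k)
 = 2·7/30 + 0·11/30 + 0·7/30 + 2·1/6
 = 7/15 + 0 + 0 + 1/3
 = 4/5

0.8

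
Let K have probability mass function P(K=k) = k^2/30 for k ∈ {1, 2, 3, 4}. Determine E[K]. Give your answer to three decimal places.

3.333

E[K] = Σ k·P(K=k)
 = 1·1/30 + 2·2/15 + 3·3/10 + 4·8/15
 = 1/30 + 4/15 + 9/10 + 32/15
 = 10/3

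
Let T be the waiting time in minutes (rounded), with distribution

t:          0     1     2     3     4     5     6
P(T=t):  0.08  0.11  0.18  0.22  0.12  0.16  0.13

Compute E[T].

3.19

E[T] = Σ t·P(T=t)
 = 0·0.08 + 1·0.11 + 2·0.18 + 3·0.22 + 4·0.12 + 5·0.16 + 6·0.13
 = 0 + 0.11 + 0.36 + 0.66 + 0.48 + 0.8 + 0.78
 = 3.19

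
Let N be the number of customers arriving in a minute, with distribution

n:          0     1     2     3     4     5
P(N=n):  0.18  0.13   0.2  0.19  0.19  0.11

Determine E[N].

2.41

E[N] = Σ n·P(N=n)
 = 0·0.18 + 1·0.13 + 2·0.2 + 3·0.19 + 4·0.19 + 5·0.11
 = 0 + 0.13 + 0.4 + 0.57 + 0.76 + 0.55
 = 2.41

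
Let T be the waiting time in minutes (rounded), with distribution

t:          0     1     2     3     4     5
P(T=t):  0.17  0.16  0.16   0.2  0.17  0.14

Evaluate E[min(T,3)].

E[min(T,3)] = Σ min(t,3)·P(T=t)
 = 0·0.17 + 1·0.16 + 2·0.16 + 3·0.2 + 3·0.17 + 3·0.14
 = 0 + 0.16 + 0.32 + 0.6 + 0.51 + 0.42
 = 2.01

2.01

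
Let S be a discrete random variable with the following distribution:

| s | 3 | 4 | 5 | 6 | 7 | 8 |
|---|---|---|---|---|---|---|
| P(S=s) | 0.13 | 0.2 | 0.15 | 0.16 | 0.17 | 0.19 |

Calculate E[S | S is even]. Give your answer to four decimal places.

5.9636

P(S is even) = 0.2 + 0.16 + 0.19 = 0.55.
E[S | S is even] = [4·0.2 + 6·0.16 + 8·0.19] / 0.55
 = 3.28 / 0.55
 = 328/55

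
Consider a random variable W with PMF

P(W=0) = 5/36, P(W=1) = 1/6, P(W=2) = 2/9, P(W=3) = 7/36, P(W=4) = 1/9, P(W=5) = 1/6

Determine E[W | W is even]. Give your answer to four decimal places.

P(W is even) = 5/36 + 2/9 + 1/9 = 17/36.
E[W | W is even] = [0·5/36 + 2·2/9 + 4·1/9] / (17/36)
 = 8/9 / (17/36)
 = 32/17

1.8824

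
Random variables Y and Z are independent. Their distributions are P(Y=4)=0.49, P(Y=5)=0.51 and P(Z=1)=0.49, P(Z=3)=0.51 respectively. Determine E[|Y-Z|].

2.49

E[|Y-Z|] = Σ_y Σ_z |y-z| · P(Y=y)P(Z=z)
 = 3·0.2401 + 1·0.2499 + 4·0.2499 + 2·0.2601
 = 0.7203 + 0.2499 + 0.9996 + 0.5202
 = 2.49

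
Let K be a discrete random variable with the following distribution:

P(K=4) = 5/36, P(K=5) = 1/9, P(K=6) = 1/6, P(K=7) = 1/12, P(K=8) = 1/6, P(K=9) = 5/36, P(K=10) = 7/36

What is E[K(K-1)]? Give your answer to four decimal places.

E[K(K-1)] = Σ k(k-1)·P(K=k)
 = 12·5/36 + 20·1/9 + 30·1/6 + 42·1/12 + 56·1/6 + 72·5/36 + 90·7/36
 = 5/3 + 20/9 + 5 + 7/2 + 28/3 + 10 + 35/2
 = 443/9

49.2222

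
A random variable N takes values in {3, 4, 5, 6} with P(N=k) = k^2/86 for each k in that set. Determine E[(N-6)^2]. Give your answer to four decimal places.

E[(N-6)^2] = Σ (n-6)^2·P(N=n)
 = 9·9/86 + 4·8/43 + 1·25/86 + 0·18/43
 = 81/86 + 32/43 + 25/86 + 0
 = 85/43

1.9767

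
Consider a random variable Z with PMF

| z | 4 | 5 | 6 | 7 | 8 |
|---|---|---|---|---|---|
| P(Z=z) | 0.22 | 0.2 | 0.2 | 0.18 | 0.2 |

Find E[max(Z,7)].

E[max(Z,7)] = Σ max(z,7)·P(Z=z)
 = 7·0.22 + 7·0.2 + 7·0.2 + 7·0.18 + 8·0.2
 = 1.54 + 1.4 + 1.4 + 1.26 + 1.6
 = 7.2

7.2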